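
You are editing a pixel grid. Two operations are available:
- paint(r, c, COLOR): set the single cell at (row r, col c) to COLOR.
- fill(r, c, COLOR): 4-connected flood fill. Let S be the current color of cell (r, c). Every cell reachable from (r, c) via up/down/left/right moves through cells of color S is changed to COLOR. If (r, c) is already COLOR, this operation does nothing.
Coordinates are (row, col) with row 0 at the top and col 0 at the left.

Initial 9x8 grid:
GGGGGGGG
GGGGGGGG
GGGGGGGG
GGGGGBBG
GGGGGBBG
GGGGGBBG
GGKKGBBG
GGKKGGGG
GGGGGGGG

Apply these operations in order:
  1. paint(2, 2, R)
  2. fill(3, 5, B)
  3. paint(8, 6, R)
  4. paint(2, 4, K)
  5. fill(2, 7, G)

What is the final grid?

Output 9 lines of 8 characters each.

Answer: GGGGGGGG
GGGGGGGG
GGRGKGGG
GGGGGBBG
GGGGGBBG
GGGGGBBG
GGKKGBBG
GGKKGGGG
GGGGGGRG

Derivation:
After op 1 paint(2,2,R):
GGGGGGGG
GGGGGGGG
GGRGGGGG
GGGGGBBG
GGGGGBBG
GGGGGBBG
GGKKGBBG
GGKKGGGG
GGGGGGGG
After op 2 fill(3,5,B) [0 cells changed]:
GGGGGGGG
GGGGGGGG
GGRGGGGG
GGGGGBBG
GGGGGBBG
GGGGGBBG
GGKKGBBG
GGKKGGGG
GGGGGGGG
After op 3 paint(8,6,R):
GGGGGGGG
GGGGGGGG
GGRGGGGG
GGGGGBBG
GGGGGBBG
GGGGGBBG
GGKKGBBG
GGKKGGGG
GGGGGGRG
After op 4 paint(2,4,K):
GGGGGGGG
GGGGGGGG
GGRGKGGG
GGGGGBBG
GGGGGBBG
GGGGGBBG
GGKKGBBG
GGKKGGGG
GGGGGGRG
After op 5 fill(2,7,G) [0 cells changed]:
GGGGGGGG
GGGGGGGG
GGRGKGGG
GGGGGBBG
GGGGGBBG
GGGGGBBG
GGKKGBBG
GGKKGGGG
GGGGGGRG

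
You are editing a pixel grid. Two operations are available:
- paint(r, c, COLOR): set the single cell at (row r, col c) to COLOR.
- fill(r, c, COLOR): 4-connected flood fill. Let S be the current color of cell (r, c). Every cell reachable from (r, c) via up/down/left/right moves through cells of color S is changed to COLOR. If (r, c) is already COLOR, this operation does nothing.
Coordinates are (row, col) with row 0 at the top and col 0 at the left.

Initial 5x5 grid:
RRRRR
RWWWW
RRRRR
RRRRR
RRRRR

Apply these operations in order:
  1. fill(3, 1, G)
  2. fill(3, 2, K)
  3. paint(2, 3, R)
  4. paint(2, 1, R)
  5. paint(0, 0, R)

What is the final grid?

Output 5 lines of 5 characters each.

Answer: RKKKK
KWWWW
KRKRK
KKKKK
KKKKK

Derivation:
After op 1 fill(3,1,G) [21 cells changed]:
GGGGG
GWWWW
GGGGG
GGGGG
GGGGG
After op 2 fill(3,2,K) [21 cells changed]:
KKKKK
KWWWW
KKKKK
KKKKK
KKKKK
After op 3 paint(2,3,R):
KKKKK
KWWWW
KKKRK
KKKKK
KKKKK
After op 4 paint(2,1,R):
KKKKK
KWWWW
KRKRK
KKKKK
KKKKK
After op 5 paint(0,0,R):
RKKKK
KWWWW
KRKRK
KKKKK
KKKKK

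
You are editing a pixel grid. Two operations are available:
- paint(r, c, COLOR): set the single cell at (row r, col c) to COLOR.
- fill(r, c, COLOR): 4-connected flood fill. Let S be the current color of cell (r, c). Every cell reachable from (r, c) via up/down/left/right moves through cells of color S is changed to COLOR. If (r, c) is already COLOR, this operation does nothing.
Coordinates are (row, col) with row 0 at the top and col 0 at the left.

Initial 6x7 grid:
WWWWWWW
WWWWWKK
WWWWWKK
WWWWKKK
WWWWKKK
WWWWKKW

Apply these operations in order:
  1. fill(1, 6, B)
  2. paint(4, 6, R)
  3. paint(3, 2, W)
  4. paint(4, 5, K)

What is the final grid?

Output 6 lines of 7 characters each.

Answer: WWWWWWW
WWWWWBB
WWWWWBB
WWWWBBB
WWWWBKR
WWWWBBW

Derivation:
After op 1 fill(1,6,B) [12 cells changed]:
WWWWWWW
WWWWWBB
WWWWWBB
WWWWBBB
WWWWBBB
WWWWBBW
After op 2 paint(4,6,R):
WWWWWWW
WWWWWBB
WWWWWBB
WWWWBBB
WWWWBBR
WWWWBBW
After op 3 paint(3,2,W):
WWWWWWW
WWWWWBB
WWWWWBB
WWWWBBB
WWWWBBR
WWWWBBW
After op 4 paint(4,5,K):
WWWWWWW
WWWWWBB
WWWWWBB
WWWWBBB
WWWWBKR
WWWWBBW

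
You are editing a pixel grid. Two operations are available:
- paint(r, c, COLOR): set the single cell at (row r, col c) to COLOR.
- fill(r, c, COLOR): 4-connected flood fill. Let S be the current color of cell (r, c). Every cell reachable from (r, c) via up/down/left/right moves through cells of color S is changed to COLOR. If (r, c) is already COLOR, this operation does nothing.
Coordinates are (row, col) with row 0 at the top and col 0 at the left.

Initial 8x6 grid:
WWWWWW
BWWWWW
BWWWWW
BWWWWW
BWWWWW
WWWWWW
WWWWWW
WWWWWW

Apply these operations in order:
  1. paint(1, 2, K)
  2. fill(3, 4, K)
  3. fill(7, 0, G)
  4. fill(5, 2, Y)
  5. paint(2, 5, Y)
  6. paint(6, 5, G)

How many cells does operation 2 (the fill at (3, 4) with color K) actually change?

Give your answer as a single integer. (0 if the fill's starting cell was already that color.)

After op 1 paint(1,2,K):
WWWWWW
BWKWWW
BWWWWW
BWWWWW
BWWWWW
WWWWWW
WWWWWW
WWWWWW
After op 2 fill(3,4,K) [43 cells changed]:
KKKKKK
BKKKKK
BKKKKK
BKKKKK
BKKKKK
KKKKKK
KKKKKK
KKKKKK

Answer: 43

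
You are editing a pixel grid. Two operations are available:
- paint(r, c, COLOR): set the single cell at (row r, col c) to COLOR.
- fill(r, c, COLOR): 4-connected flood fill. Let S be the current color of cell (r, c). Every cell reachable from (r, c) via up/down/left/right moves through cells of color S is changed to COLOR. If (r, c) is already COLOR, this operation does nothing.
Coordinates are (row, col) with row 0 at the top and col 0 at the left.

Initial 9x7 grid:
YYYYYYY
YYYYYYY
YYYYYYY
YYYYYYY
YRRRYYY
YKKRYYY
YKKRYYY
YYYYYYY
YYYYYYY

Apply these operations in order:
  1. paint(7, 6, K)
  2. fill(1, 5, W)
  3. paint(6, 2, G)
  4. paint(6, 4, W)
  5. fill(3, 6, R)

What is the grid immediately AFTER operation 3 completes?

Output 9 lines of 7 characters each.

After op 1 paint(7,6,K):
YYYYYYY
YYYYYYY
YYYYYYY
YYYYYYY
YRRRYYY
YKKRYYY
YKKRYYY
YYYYYYK
YYYYYYY
After op 2 fill(1,5,W) [53 cells changed]:
WWWWWWW
WWWWWWW
WWWWWWW
WWWWWWW
WRRRWWW
WKKRWWW
WKKRWWW
WWWWWWK
WWWWWWW
After op 3 paint(6,2,G):
WWWWWWW
WWWWWWW
WWWWWWW
WWWWWWW
WRRRWWW
WKKRWWW
WKGRWWW
WWWWWWK
WWWWWWW

Answer: WWWWWWW
WWWWWWW
WWWWWWW
WWWWWWW
WRRRWWW
WKKRWWW
WKGRWWW
WWWWWWK
WWWWWWW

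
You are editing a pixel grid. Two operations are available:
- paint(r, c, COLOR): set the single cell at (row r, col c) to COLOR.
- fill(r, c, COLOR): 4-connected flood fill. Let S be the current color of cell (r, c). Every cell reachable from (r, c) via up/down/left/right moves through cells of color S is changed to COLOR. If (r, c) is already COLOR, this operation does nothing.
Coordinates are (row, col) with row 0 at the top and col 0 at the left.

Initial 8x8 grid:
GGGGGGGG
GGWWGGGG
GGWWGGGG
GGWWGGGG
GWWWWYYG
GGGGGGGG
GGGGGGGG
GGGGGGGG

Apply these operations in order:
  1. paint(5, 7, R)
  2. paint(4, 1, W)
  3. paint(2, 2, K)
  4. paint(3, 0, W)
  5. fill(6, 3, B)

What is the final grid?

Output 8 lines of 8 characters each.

After op 1 paint(5,7,R):
GGGGGGGG
GGWWGGGG
GGWWGGGG
GGWWGGGG
GWWWWYYG
GGGGGGGR
GGGGGGGG
GGGGGGGG
After op 2 paint(4,1,W):
GGGGGGGG
GGWWGGGG
GGWWGGGG
GGWWGGGG
GWWWWYYG
GGGGGGGR
GGGGGGGG
GGGGGGGG
After op 3 paint(2,2,K):
GGGGGGGG
GGWWGGGG
GGKWGGGG
GGWWGGGG
GWWWWYYG
GGGGGGGR
GGGGGGGG
GGGGGGGG
After op 4 paint(3,0,W):
GGGGGGGG
GGWWGGGG
GGKWGGGG
WGWWGGGG
GWWWWYYG
GGGGGGGR
GGGGGGGG
GGGGGGGG
After op 5 fill(6,3,B) [24 cells changed]:
GGGGGGGG
GGWWGGGG
GGKWGGGG
WGWWGGGG
BWWWWYYG
BBBBBBBR
BBBBBBBB
BBBBBBBB

Answer: GGGGGGGG
GGWWGGGG
GGKWGGGG
WGWWGGGG
BWWWWYYG
BBBBBBBR
BBBBBBBB
BBBBBBBB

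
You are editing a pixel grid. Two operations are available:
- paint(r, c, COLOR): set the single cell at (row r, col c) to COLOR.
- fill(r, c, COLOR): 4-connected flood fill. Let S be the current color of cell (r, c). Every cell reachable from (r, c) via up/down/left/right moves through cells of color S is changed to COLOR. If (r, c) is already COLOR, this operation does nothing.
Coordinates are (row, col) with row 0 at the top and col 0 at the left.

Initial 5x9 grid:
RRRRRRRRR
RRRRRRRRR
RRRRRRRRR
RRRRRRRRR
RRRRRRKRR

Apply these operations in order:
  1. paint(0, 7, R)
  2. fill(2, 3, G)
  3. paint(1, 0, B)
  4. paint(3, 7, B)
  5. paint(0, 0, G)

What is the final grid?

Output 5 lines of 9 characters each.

Answer: GGGGGGGGG
BGGGGGGGG
GGGGGGGGG
GGGGGGGBG
GGGGGGKGG

Derivation:
After op 1 paint(0,7,R):
RRRRRRRRR
RRRRRRRRR
RRRRRRRRR
RRRRRRRRR
RRRRRRKRR
After op 2 fill(2,3,G) [44 cells changed]:
GGGGGGGGG
GGGGGGGGG
GGGGGGGGG
GGGGGGGGG
GGGGGGKGG
After op 3 paint(1,0,B):
GGGGGGGGG
BGGGGGGGG
GGGGGGGGG
GGGGGGGGG
GGGGGGKGG
After op 4 paint(3,7,B):
GGGGGGGGG
BGGGGGGGG
GGGGGGGGG
GGGGGGGBG
GGGGGGKGG
After op 5 paint(0,0,G):
GGGGGGGGG
BGGGGGGGG
GGGGGGGGG
GGGGGGGBG
GGGGGGKGG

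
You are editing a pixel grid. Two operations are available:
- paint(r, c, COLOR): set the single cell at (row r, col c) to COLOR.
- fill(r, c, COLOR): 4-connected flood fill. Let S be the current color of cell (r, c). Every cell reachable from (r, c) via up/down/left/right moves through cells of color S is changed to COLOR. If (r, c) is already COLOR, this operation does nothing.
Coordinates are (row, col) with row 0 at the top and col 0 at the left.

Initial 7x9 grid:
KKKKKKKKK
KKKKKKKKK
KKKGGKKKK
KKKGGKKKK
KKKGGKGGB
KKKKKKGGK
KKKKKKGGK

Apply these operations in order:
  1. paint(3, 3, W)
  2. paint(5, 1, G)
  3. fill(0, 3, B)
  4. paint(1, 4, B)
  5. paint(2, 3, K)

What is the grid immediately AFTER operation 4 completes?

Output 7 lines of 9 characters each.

Answer: BBBBBBBBB
BBBBBBBBB
BBBGGBBBB
BBBWGBBBB
BBBGGBGGB
BGBBBBGGK
BBBBBBGGK

Derivation:
After op 1 paint(3,3,W):
KKKKKKKKK
KKKKKKKKK
KKKGGKKKK
KKKWGKKKK
KKKGGKGGB
KKKKKKGGK
KKKKKKGGK
After op 2 paint(5,1,G):
KKKKKKKKK
KKKKKKKKK
KKKGGKKKK
KKKWGKKKK
KKKGGKGGB
KGKKKKGGK
KKKKKKGGK
After op 3 fill(0,3,B) [47 cells changed]:
BBBBBBBBB
BBBBBBBBB
BBBGGBBBB
BBBWGBBBB
BBBGGBGGB
BGBBBBGGK
BBBBBBGGK
After op 4 paint(1,4,B):
BBBBBBBBB
BBBBBBBBB
BBBGGBBBB
BBBWGBBBB
BBBGGBGGB
BGBBBBGGK
BBBBBBGGK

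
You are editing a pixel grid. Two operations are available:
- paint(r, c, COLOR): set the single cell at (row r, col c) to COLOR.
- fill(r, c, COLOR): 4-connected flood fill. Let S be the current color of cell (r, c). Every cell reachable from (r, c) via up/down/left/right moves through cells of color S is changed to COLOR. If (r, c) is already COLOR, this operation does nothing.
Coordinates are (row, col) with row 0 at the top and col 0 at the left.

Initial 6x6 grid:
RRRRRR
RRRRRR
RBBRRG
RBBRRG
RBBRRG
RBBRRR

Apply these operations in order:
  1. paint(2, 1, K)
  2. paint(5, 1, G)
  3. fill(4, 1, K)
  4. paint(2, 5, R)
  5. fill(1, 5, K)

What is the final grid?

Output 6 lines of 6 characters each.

Answer: KKKKKK
KKKKKK
KKKKKK
KKKKKG
KKKKKG
KGKKKK

Derivation:
After op 1 paint(2,1,K):
RRRRRR
RRRRRR
RKBRRG
RBBRRG
RBBRRG
RBBRRR
After op 2 paint(5,1,G):
RRRRRR
RRRRRR
RKBRRG
RBBRRG
RBBRRG
RGBRRR
After op 3 fill(4,1,K) [6 cells changed]:
RRRRRR
RRRRRR
RKKRRG
RKKRRG
RKKRRG
RGKRRR
After op 4 paint(2,5,R):
RRRRRR
RRRRRR
RKKRRR
RKKRRG
RKKRRG
RGKRRR
After op 5 fill(1,5,K) [26 cells changed]:
KKKKKK
KKKKKK
KKKKKK
KKKKKG
KKKKKG
KGKKKK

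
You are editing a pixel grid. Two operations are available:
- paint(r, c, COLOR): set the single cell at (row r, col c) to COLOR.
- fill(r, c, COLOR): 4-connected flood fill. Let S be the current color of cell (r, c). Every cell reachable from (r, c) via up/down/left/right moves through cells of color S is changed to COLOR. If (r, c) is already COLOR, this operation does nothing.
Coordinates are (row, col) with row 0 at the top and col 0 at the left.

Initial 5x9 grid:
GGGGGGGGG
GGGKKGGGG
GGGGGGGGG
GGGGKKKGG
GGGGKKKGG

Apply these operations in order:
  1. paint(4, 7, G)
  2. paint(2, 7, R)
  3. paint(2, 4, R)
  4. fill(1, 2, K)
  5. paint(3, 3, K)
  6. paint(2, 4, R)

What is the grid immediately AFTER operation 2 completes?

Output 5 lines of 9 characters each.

After op 1 paint(4,7,G):
GGGGGGGGG
GGGKKGGGG
GGGGGGGGG
GGGGKKKGG
GGGGKKKGG
After op 2 paint(2,7,R):
GGGGGGGGG
GGGKKGGGG
GGGGGGGRG
GGGGKKKGG
GGGGKKKGG

Answer: GGGGGGGGG
GGGKKGGGG
GGGGGGGRG
GGGGKKKGG
GGGGKKKGG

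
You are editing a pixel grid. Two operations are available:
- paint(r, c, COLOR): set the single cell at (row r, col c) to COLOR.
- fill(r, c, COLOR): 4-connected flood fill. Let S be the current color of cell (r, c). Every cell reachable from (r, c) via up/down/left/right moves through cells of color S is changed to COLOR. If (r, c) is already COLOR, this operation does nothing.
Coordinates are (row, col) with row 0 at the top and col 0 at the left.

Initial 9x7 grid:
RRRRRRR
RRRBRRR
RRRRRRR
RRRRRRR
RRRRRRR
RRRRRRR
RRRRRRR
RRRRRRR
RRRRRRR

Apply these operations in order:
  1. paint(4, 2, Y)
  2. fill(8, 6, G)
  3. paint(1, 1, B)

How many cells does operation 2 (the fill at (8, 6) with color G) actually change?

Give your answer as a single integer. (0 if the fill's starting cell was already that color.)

After op 1 paint(4,2,Y):
RRRRRRR
RRRBRRR
RRRRRRR
RRRRRRR
RRYRRRR
RRRRRRR
RRRRRRR
RRRRRRR
RRRRRRR
After op 2 fill(8,6,G) [61 cells changed]:
GGGGGGG
GGGBGGG
GGGGGGG
GGGGGGG
GGYGGGG
GGGGGGG
GGGGGGG
GGGGGGG
GGGGGGG

Answer: 61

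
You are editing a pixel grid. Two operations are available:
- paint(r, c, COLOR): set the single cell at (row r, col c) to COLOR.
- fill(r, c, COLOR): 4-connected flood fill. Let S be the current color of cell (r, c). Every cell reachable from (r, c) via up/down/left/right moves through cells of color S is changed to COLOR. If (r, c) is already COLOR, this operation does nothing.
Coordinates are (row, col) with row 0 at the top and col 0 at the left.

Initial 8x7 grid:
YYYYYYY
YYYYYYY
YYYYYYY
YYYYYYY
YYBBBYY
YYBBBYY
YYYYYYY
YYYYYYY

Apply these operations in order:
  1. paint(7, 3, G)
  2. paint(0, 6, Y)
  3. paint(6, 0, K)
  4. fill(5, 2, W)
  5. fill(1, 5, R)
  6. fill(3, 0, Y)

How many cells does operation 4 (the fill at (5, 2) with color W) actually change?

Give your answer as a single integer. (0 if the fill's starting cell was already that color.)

After op 1 paint(7,3,G):
YYYYYYY
YYYYYYY
YYYYYYY
YYYYYYY
YYBBBYY
YYBBBYY
YYYYYYY
YYYGYYY
After op 2 paint(0,6,Y):
YYYYYYY
YYYYYYY
YYYYYYY
YYYYYYY
YYBBBYY
YYBBBYY
YYYYYYY
YYYGYYY
After op 3 paint(6,0,K):
YYYYYYY
YYYYYYY
YYYYYYY
YYYYYYY
YYBBBYY
YYBBBYY
KYYYYYY
YYYGYYY
After op 4 fill(5,2,W) [6 cells changed]:
YYYYYYY
YYYYYYY
YYYYYYY
YYYYYYY
YYWWWYY
YYWWWYY
KYYYYYY
YYYGYYY

Answer: 6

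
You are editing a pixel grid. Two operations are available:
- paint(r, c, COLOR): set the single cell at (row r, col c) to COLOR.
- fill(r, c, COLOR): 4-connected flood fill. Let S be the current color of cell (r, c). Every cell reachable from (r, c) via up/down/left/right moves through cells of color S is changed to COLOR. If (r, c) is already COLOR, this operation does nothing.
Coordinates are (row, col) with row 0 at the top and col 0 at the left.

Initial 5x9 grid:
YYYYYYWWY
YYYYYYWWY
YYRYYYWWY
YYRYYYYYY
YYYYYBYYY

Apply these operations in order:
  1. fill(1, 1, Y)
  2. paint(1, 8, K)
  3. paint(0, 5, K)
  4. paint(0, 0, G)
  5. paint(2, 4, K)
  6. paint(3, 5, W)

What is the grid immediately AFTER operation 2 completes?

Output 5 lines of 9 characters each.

Answer: YYYYYYWWY
YYYYYYWWK
YYRYYYWWY
YYRYYYYYY
YYYYYBYYY

Derivation:
After op 1 fill(1,1,Y) [0 cells changed]:
YYYYYYWWY
YYYYYYWWY
YYRYYYWWY
YYRYYYYYY
YYYYYBYYY
After op 2 paint(1,8,K):
YYYYYYWWY
YYYYYYWWK
YYRYYYWWY
YYRYYYYYY
YYYYYBYYY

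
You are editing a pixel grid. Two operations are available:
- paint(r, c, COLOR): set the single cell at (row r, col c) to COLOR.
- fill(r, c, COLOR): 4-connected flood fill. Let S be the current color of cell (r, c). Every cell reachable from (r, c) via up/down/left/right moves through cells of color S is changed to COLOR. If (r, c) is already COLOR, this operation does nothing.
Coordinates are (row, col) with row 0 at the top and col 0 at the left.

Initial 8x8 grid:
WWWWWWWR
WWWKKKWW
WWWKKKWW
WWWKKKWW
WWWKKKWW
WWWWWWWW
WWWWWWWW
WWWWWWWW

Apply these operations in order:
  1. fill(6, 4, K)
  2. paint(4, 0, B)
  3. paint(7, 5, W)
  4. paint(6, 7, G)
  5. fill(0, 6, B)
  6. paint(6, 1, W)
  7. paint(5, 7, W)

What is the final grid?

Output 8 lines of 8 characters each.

After op 1 fill(6,4,K) [51 cells changed]:
KKKKKKKR
KKKKKKKK
KKKKKKKK
KKKKKKKK
KKKKKKKK
KKKKKKKK
KKKKKKKK
KKKKKKKK
After op 2 paint(4,0,B):
KKKKKKKR
KKKKKKKK
KKKKKKKK
KKKKKKKK
BKKKKKKK
KKKKKKKK
KKKKKKKK
KKKKKKKK
After op 3 paint(7,5,W):
KKKKKKKR
KKKKKKKK
KKKKKKKK
KKKKKKKK
BKKKKKKK
KKKKKKKK
KKKKKKKK
KKKKKWKK
After op 4 paint(6,7,G):
KKKKKKKR
KKKKKKKK
KKKKKKKK
KKKKKKKK
BKKKKKKK
KKKKKKKK
KKKKKKKG
KKKKKWKK
After op 5 fill(0,6,B) [60 cells changed]:
BBBBBBBR
BBBBBBBB
BBBBBBBB
BBBBBBBB
BBBBBBBB
BBBBBBBB
BBBBBBBG
BBBBBWBB
After op 6 paint(6,1,W):
BBBBBBBR
BBBBBBBB
BBBBBBBB
BBBBBBBB
BBBBBBBB
BBBBBBBB
BWBBBBBG
BBBBBWBB
After op 7 paint(5,7,W):
BBBBBBBR
BBBBBBBB
BBBBBBBB
BBBBBBBB
BBBBBBBB
BBBBBBBW
BWBBBBBG
BBBBBWBB

Answer: BBBBBBBR
BBBBBBBB
BBBBBBBB
BBBBBBBB
BBBBBBBB
BBBBBBBW
BWBBBBBG
BBBBBWBB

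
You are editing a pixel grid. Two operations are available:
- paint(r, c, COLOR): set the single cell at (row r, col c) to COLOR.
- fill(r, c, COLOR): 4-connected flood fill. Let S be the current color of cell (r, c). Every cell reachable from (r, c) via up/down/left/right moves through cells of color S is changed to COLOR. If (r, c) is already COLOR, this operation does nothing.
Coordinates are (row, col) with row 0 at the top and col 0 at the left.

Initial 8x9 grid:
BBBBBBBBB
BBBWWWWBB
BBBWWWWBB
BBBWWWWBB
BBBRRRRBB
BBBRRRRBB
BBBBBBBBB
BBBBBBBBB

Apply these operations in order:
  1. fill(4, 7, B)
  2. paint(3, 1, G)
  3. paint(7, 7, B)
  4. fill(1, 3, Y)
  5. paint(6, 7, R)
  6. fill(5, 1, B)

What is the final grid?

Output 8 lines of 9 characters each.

After op 1 fill(4,7,B) [0 cells changed]:
BBBBBBBBB
BBBWWWWBB
BBBWWWWBB
BBBWWWWBB
BBBRRRRBB
BBBRRRRBB
BBBBBBBBB
BBBBBBBBB
After op 2 paint(3,1,G):
BBBBBBBBB
BBBWWWWBB
BBBWWWWBB
BGBWWWWBB
BBBRRRRBB
BBBRRRRBB
BBBBBBBBB
BBBBBBBBB
After op 3 paint(7,7,B):
BBBBBBBBB
BBBWWWWBB
BBBWWWWBB
BGBWWWWBB
BBBRRRRBB
BBBRRRRBB
BBBBBBBBB
BBBBBBBBB
After op 4 fill(1,3,Y) [12 cells changed]:
BBBBBBBBB
BBBYYYYBB
BBBYYYYBB
BGBYYYYBB
BBBRRRRBB
BBBRRRRBB
BBBBBBBBB
BBBBBBBBB
After op 5 paint(6,7,R):
BBBBBBBBB
BBBYYYYBB
BBBYYYYBB
BGBYYYYBB
BBBRRRRBB
BBBRRRRBB
BBBBBBBRB
BBBBBBBBB
After op 6 fill(5,1,B) [0 cells changed]:
BBBBBBBBB
BBBYYYYBB
BBBYYYYBB
BGBYYYYBB
BBBRRRRBB
BBBRRRRBB
BBBBBBBRB
BBBBBBBBB

Answer: BBBBBBBBB
BBBYYYYBB
BBBYYYYBB
BGBYYYYBB
BBBRRRRBB
BBBRRRRBB
BBBBBBBRB
BBBBBBBBB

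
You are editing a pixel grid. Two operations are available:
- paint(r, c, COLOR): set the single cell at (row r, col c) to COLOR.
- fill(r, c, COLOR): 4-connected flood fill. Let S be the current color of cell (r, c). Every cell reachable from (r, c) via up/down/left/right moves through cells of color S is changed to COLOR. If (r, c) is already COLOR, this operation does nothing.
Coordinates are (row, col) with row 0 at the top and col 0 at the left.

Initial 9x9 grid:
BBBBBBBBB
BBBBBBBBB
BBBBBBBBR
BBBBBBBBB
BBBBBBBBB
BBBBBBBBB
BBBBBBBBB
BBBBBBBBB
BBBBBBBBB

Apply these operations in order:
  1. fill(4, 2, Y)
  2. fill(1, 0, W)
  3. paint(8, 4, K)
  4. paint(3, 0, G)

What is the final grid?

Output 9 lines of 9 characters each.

After op 1 fill(4,2,Y) [80 cells changed]:
YYYYYYYYY
YYYYYYYYY
YYYYYYYYR
YYYYYYYYY
YYYYYYYYY
YYYYYYYYY
YYYYYYYYY
YYYYYYYYY
YYYYYYYYY
After op 2 fill(1,0,W) [80 cells changed]:
WWWWWWWWW
WWWWWWWWW
WWWWWWWWR
WWWWWWWWW
WWWWWWWWW
WWWWWWWWW
WWWWWWWWW
WWWWWWWWW
WWWWWWWWW
After op 3 paint(8,4,K):
WWWWWWWWW
WWWWWWWWW
WWWWWWWWR
WWWWWWWWW
WWWWWWWWW
WWWWWWWWW
WWWWWWWWW
WWWWWWWWW
WWWWKWWWW
After op 4 paint(3,0,G):
WWWWWWWWW
WWWWWWWWW
WWWWWWWWR
GWWWWWWWW
WWWWWWWWW
WWWWWWWWW
WWWWWWWWW
WWWWWWWWW
WWWWKWWWW

Answer: WWWWWWWWW
WWWWWWWWW
WWWWWWWWR
GWWWWWWWW
WWWWWWWWW
WWWWWWWWW
WWWWWWWWW
WWWWWWWWW
WWWWKWWWW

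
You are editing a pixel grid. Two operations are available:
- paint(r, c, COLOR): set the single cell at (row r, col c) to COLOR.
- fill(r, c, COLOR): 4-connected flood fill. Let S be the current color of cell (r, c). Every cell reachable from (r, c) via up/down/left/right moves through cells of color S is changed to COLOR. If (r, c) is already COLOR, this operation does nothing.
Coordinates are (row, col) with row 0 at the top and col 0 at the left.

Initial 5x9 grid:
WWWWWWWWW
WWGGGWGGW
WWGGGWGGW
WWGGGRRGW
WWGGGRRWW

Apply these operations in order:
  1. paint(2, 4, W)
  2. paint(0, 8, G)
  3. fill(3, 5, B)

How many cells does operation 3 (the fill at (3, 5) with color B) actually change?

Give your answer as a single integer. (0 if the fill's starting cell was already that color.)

Answer: 4

Derivation:
After op 1 paint(2,4,W):
WWWWWWWWW
WWGGGWGGW
WWGGWWGGW
WWGGGRRGW
WWGGGRRWW
After op 2 paint(0,8,G):
WWWWWWWWG
WWGGGWGGW
WWGGWWGGW
WWGGGRRGW
WWGGGRRWW
After op 3 fill(3,5,B) [4 cells changed]:
WWWWWWWWG
WWGGGWGGW
WWGGWWGGW
WWGGGBBGW
WWGGGBBWW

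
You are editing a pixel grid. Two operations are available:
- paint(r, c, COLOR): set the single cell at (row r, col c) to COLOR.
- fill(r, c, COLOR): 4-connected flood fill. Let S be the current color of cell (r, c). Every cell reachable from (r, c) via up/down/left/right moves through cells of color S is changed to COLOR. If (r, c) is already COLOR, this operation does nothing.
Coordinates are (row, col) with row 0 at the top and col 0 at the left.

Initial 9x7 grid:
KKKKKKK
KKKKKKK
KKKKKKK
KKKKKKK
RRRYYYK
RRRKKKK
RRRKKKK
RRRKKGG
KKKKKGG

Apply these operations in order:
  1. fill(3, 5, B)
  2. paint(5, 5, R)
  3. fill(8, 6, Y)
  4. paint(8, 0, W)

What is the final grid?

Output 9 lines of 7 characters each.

After op 1 fill(3,5,B) [44 cells changed]:
BBBBBBB
BBBBBBB
BBBBBBB
BBBBBBB
RRRYYYB
RRRBBBB
RRRBBBB
RRRBBGG
BBBBBGG
After op 2 paint(5,5,R):
BBBBBBB
BBBBBBB
BBBBBBB
BBBBBBB
RRRYYYB
RRRBBRB
RRRBBBB
RRRBBGG
BBBBBGG
After op 3 fill(8,6,Y) [4 cells changed]:
BBBBBBB
BBBBBBB
BBBBBBB
BBBBBBB
RRRYYYB
RRRBBRB
RRRBBBB
RRRBBYY
BBBBBYY
After op 4 paint(8,0,W):
BBBBBBB
BBBBBBB
BBBBBBB
BBBBBBB
RRRYYYB
RRRBBRB
RRRBBBB
RRRBBYY
WBBBBYY

Answer: BBBBBBB
BBBBBBB
BBBBBBB
BBBBBBB
RRRYYYB
RRRBBRB
RRRBBBB
RRRBBYY
WBBBBYY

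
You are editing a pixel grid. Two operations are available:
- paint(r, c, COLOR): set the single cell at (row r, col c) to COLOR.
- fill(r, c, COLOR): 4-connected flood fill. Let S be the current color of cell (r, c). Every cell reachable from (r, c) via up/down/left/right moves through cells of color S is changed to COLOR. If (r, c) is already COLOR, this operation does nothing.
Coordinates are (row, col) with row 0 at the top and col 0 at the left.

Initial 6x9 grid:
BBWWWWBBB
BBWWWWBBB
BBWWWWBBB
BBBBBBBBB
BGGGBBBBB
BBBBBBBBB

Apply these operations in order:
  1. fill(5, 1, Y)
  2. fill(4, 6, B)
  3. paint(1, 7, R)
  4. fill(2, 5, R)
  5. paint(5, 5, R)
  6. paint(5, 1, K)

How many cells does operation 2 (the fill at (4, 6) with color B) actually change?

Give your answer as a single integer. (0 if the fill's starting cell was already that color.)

After op 1 fill(5,1,Y) [39 cells changed]:
YYWWWWYYY
YYWWWWYYY
YYWWWWYYY
YYYYYYYYY
YGGGYYYYY
YYYYYYYYY
After op 2 fill(4,6,B) [39 cells changed]:
BBWWWWBBB
BBWWWWBBB
BBWWWWBBB
BBBBBBBBB
BGGGBBBBB
BBBBBBBBB

Answer: 39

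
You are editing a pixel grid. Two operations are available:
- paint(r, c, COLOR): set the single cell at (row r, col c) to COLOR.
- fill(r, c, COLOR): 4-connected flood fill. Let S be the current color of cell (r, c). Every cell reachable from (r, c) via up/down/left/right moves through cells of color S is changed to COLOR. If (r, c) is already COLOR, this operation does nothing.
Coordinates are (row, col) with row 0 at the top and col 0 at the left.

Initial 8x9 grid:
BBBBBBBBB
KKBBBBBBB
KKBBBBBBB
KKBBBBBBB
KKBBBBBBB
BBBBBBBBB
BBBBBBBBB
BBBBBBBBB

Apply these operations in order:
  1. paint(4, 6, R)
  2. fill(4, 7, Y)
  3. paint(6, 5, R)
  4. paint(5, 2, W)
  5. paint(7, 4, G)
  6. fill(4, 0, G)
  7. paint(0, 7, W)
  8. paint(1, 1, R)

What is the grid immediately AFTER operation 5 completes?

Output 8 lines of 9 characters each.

After op 1 paint(4,6,R):
BBBBBBBBB
KKBBBBBBB
KKBBBBBBB
KKBBBBBBB
KKBBBBRBB
BBBBBBBBB
BBBBBBBBB
BBBBBBBBB
After op 2 fill(4,7,Y) [63 cells changed]:
YYYYYYYYY
KKYYYYYYY
KKYYYYYYY
KKYYYYYYY
KKYYYYRYY
YYYYYYYYY
YYYYYYYYY
YYYYYYYYY
After op 3 paint(6,5,R):
YYYYYYYYY
KKYYYYYYY
KKYYYYYYY
KKYYYYYYY
KKYYYYRYY
YYYYYYYYY
YYYYYRYYY
YYYYYYYYY
After op 4 paint(5,2,W):
YYYYYYYYY
KKYYYYYYY
KKYYYYYYY
KKYYYYYYY
KKYYYYRYY
YYWYYYYYY
YYYYYRYYY
YYYYYYYYY
After op 5 paint(7,4,G):
YYYYYYYYY
KKYYYYYYY
KKYYYYYYY
KKYYYYYYY
KKYYYYRYY
YYWYYYYYY
YYYYYRYYY
YYYYGYYYY

Answer: YYYYYYYYY
KKYYYYYYY
KKYYYYYYY
KKYYYYYYY
KKYYYYRYY
YYWYYYYYY
YYYYYRYYY
YYYYGYYYY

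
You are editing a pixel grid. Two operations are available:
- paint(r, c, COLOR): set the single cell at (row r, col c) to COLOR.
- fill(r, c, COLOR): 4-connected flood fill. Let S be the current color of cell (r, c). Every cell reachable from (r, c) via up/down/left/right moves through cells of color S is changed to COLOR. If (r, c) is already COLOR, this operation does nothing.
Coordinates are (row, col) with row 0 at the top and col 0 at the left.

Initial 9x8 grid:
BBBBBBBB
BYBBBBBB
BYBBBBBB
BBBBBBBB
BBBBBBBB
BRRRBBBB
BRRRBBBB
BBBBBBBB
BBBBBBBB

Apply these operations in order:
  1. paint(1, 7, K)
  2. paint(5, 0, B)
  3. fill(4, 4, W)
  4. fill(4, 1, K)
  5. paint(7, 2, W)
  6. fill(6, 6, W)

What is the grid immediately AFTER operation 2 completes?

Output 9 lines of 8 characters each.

After op 1 paint(1,7,K):
BBBBBBBB
BYBBBBBK
BYBBBBBB
BBBBBBBB
BBBBBBBB
BRRRBBBB
BRRRBBBB
BBBBBBBB
BBBBBBBB
After op 2 paint(5,0,B):
BBBBBBBB
BYBBBBBK
BYBBBBBB
BBBBBBBB
BBBBBBBB
BRRRBBBB
BRRRBBBB
BBBBBBBB
BBBBBBBB

Answer: BBBBBBBB
BYBBBBBK
BYBBBBBB
BBBBBBBB
BBBBBBBB
BRRRBBBB
BRRRBBBB
BBBBBBBB
BBBBBBBB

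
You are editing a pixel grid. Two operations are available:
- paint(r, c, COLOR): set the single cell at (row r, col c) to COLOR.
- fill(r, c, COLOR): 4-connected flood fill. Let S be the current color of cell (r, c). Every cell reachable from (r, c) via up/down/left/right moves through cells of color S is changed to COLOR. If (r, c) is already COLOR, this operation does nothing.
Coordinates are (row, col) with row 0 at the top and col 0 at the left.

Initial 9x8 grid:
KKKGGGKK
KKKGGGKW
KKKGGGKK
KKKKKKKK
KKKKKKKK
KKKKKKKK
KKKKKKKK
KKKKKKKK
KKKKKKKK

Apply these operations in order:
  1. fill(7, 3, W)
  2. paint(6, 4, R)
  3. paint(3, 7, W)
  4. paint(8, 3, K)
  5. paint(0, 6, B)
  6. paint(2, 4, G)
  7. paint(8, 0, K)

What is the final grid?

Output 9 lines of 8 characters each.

After op 1 fill(7,3,W) [62 cells changed]:
WWWGGGWW
WWWGGGWW
WWWGGGWW
WWWWWWWW
WWWWWWWW
WWWWWWWW
WWWWWWWW
WWWWWWWW
WWWWWWWW
After op 2 paint(6,4,R):
WWWGGGWW
WWWGGGWW
WWWGGGWW
WWWWWWWW
WWWWWWWW
WWWWWWWW
WWWWRWWW
WWWWWWWW
WWWWWWWW
After op 3 paint(3,7,W):
WWWGGGWW
WWWGGGWW
WWWGGGWW
WWWWWWWW
WWWWWWWW
WWWWWWWW
WWWWRWWW
WWWWWWWW
WWWWWWWW
After op 4 paint(8,3,K):
WWWGGGWW
WWWGGGWW
WWWGGGWW
WWWWWWWW
WWWWWWWW
WWWWWWWW
WWWWRWWW
WWWWWWWW
WWWKWWWW
After op 5 paint(0,6,B):
WWWGGGBW
WWWGGGWW
WWWGGGWW
WWWWWWWW
WWWWWWWW
WWWWWWWW
WWWWRWWW
WWWWWWWW
WWWKWWWW
After op 6 paint(2,4,G):
WWWGGGBW
WWWGGGWW
WWWGGGWW
WWWWWWWW
WWWWWWWW
WWWWWWWW
WWWWRWWW
WWWWWWWW
WWWKWWWW
After op 7 paint(8,0,K):
WWWGGGBW
WWWGGGWW
WWWGGGWW
WWWWWWWW
WWWWWWWW
WWWWWWWW
WWWWRWWW
WWWWWWWW
KWWKWWWW

Answer: WWWGGGBW
WWWGGGWW
WWWGGGWW
WWWWWWWW
WWWWWWWW
WWWWWWWW
WWWWRWWW
WWWWWWWW
KWWKWWWW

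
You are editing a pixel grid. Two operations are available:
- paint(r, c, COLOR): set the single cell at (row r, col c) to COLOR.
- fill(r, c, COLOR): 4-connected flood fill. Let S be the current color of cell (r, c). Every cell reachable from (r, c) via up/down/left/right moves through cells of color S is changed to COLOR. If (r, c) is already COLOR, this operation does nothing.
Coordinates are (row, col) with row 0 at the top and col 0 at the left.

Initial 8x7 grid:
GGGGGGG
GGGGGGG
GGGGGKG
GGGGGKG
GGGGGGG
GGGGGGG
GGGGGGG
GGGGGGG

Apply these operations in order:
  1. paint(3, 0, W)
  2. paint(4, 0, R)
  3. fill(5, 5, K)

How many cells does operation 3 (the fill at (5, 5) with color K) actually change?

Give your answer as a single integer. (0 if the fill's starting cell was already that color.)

Answer: 52

Derivation:
After op 1 paint(3,0,W):
GGGGGGG
GGGGGGG
GGGGGKG
WGGGGKG
GGGGGGG
GGGGGGG
GGGGGGG
GGGGGGG
After op 2 paint(4,0,R):
GGGGGGG
GGGGGGG
GGGGGKG
WGGGGKG
RGGGGGG
GGGGGGG
GGGGGGG
GGGGGGG
After op 3 fill(5,5,K) [52 cells changed]:
KKKKKKK
KKKKKKK
KKKKKKK
WKKKKKK
RKKKKKK
KKKKKKK
KKKKKKK
KKKKKKK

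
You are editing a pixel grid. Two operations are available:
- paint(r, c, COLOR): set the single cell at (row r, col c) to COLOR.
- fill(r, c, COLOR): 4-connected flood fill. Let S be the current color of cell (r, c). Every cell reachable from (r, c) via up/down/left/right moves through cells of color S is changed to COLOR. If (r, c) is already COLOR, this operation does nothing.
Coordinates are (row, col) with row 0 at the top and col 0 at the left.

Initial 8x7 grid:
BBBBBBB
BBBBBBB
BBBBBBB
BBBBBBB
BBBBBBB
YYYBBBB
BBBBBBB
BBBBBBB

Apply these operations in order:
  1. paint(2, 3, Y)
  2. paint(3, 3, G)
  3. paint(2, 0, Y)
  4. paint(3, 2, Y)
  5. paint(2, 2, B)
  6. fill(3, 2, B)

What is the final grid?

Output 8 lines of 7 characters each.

Answer: BBBBBBB
BBBBBBB
YBBYBBB
BBBGBBB
BBBBBBB
YYYBBBB
BBBBBBB
BBBBBBB

Derivation:
After op 1 paint(2,3,Y):
BBBBBBB
BBBBBBB
BBBYBBB
BBBBBBB
BBBBBBB
YYYBBBB
BBBBBBB
BBBBBBB
After op 2 paint(3,3,G):
BBBBBBB
BBBBBBB
BBBYBBB
BBBGBBB
BBBBBBB
YYYBBBB
BBBBBBB
BBBBBBB
After op 3 paint(2,0,Y):
BBBBBBB
BBBBBBB
YBBYBBB
BBBGBBB
BBBBBBB
YYYBBBB
BBBBBBB
BBBBBBB
After op 4 paint(3,2,Y):
BBBBBBB
BBBBBBB
YBBYBBB
BBYGBBB
BBBBBBB
YYYBBBB
BBBBBBB
BBBBBBB
After op 5 paint(2,2,B):
BBBBBBB
BBBBBBB
YBBYBBB
BBYGBBB
BBBBBBB
YYYBBBB
BBBBBBB
BBBBBBB
After op 6 fill(3,2,B) [1 cells changed]:
BBBBBBB
BBBBBBB
YBBYBBB
BBBGBBB
BBBBBBB
YYYBBBB
BBBBBBB
BBBBBBB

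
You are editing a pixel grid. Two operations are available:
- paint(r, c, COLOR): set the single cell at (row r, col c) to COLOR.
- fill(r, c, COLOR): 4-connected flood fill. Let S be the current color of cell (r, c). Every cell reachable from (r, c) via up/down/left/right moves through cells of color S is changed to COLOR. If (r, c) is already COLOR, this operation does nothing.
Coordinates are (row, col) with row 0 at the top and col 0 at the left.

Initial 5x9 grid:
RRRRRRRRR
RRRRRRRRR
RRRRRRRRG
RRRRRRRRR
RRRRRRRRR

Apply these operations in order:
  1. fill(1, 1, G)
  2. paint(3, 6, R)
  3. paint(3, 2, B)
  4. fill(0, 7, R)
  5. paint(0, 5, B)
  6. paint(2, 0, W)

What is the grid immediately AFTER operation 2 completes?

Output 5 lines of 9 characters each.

Answer: GGGGGGGGG
GGGGGGGGG
GGGGGGGGG
GGGGGGRGG
GGGGGGGGG

Derivation:
After op 1 fill(1,1,G) [44 cells changed]:
GGGGGGGGG
GGGGGGGGG
GGGGGGGGG
GGGGGGGGG
GGGGGGGGG
After op 2 paint(3,6,R):
GGGGGGGGG
GGGGGGGGG
GGGGGGGGG
GGGGGGRGG
GGGGGGGGG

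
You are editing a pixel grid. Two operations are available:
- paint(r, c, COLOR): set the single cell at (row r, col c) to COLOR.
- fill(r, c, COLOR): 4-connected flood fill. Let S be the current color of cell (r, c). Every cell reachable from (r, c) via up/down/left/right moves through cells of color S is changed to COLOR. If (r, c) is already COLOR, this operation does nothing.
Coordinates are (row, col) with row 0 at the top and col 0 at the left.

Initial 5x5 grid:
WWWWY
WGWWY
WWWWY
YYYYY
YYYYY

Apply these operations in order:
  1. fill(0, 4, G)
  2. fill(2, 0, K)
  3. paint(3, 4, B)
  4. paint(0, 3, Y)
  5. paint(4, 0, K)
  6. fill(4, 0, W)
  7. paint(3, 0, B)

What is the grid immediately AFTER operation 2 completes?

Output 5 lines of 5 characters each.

After op 1 fill(0,4,G) [13 cells changed]:
WWWWG
WGWWG
WWWWG
GGGGG
GGGGG
After op 2 fill(2,0,K) [11 cells changed]:
KKKKG
KGKKG
KKKKG
GGGGG
GGGGG

Answer: KKKKG
KGKKG
KKKKG
GGGGG
GGGGG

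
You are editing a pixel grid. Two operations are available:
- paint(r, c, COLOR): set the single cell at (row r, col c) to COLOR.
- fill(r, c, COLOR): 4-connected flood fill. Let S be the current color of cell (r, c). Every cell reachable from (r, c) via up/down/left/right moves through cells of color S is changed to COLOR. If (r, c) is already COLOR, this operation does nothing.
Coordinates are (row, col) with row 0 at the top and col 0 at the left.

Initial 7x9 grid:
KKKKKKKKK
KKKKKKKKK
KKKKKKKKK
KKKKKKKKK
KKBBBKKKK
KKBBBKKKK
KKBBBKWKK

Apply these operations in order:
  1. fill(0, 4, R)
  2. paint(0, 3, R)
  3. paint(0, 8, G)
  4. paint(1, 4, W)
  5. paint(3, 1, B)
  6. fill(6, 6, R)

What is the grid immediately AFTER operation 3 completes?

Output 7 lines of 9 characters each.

Answer: RRRRRRRRG
RRRRRRRRR
RRRRRRRRR
RRRRRRRRR
RRBBBRRRR
RRBBBRRRR
RRBBBRWRR

Derivation:
After op 1 fill(0,4,R) [53 cells changed]:
RRRRRRRRR
RRRRRRRRR
RRRRRRRRR
RRRRRRRRR
RRBBBRRRR
RRBBBRRRR
RRBBBRWRR
After op 2 paint(0,3,R):
RRRRRRRRR
RRRRRRRRR
RRRRRRRRR
RRRRRRRRR
RRBBBRRRR
RRBBBRRRR
RRBBBRWRR
After op 3 paint(0,8,G):
RRRRRRRRG
RRRRRRRRR
RRRRRRRRR
RRRRRRRRR
RRBBBRRRR
RRBBBRRRR
RRBBBRWRR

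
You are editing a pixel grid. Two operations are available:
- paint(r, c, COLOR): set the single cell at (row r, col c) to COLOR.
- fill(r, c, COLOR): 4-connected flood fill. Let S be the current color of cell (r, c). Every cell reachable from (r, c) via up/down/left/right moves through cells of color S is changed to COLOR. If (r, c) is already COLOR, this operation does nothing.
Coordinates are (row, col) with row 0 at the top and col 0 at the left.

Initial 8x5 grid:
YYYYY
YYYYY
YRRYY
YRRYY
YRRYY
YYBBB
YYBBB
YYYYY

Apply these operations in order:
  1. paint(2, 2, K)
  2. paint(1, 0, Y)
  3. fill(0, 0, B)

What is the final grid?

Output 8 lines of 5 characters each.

Answer: BBBBB
BBBBB
BRKBB
BRRBB
BRRBB
BBBBB
BBBBB
BBBBB

Derivation:
After op 1 paint(2,2,K):
YYYYY
YYYYY
YRKYY
YRRYY
YRRYY
YYBBB
YYBBB
YYYYY
After op 2 paint(1,0,Y):
YYYYY
YYYYY
YRKYY
YRRYY
YRRYY
YYBBB
YYBBB
YYYYY
After op 3 fill(0,0,B) [28 cells changed]:
BBBBB
BBBBB
BRKBB
BRRBB
BRRBB
BBBBB
BBBBB
BBBBB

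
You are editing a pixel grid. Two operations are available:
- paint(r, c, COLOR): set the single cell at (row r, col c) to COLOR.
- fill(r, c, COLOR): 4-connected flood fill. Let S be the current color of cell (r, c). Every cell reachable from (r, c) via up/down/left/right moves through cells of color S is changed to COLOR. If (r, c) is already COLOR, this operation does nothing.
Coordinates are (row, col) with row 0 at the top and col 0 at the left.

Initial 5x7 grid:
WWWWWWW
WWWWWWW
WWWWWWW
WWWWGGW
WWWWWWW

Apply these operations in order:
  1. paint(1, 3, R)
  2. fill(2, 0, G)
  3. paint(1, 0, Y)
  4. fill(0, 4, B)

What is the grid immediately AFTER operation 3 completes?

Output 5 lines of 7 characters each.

Answer: GGGGGGG
YGGRGGG
GGGGGGG
GGGGGGG
GGGGGGG

Derivation:
After op 1 paint(1,3,R):
WWWWWWW
WWWRWWW
WWWWWWW
WWWWGGW
WWWWWWW
After op 2 fill(2,0,G) [32 cells changed]:
GGGGGGG
GGGRGGG
GGGGGGG
GGGGGGG
GGGGGGG
After op 3 paint(1,0,Y):
GGGGGGG
YGGRGGG
GGGGGGG
GGGGGGG
GGGGGGG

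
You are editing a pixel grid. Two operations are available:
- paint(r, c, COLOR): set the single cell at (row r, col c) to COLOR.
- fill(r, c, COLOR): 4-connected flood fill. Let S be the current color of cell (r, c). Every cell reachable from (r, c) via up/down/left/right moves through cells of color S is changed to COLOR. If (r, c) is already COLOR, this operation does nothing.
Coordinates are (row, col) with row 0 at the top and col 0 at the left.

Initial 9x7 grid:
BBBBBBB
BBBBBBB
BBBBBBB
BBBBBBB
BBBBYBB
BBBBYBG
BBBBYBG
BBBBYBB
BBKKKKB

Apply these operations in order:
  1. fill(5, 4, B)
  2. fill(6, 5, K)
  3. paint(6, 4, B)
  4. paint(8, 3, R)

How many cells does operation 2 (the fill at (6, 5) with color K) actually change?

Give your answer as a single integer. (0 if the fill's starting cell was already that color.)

After op 1 fill(5,4,B) [4 cells changed]:
BBBBBBB
BBBBBBB
BBBBBBB
BBBBBBB
BBBBBBB
BBBBBBG
BBBBBBG
BBBBBBB
BBKKKKB
After op 2 fill(6,5,K) [57 cells changed]:
KKKKKKK
KKKKKKK
KKKKKKK
KKKKKKK
KKKKKKK
KKKKKKG
KKKKKKG
KKKKKKK
KKKKKKK

Answer: 57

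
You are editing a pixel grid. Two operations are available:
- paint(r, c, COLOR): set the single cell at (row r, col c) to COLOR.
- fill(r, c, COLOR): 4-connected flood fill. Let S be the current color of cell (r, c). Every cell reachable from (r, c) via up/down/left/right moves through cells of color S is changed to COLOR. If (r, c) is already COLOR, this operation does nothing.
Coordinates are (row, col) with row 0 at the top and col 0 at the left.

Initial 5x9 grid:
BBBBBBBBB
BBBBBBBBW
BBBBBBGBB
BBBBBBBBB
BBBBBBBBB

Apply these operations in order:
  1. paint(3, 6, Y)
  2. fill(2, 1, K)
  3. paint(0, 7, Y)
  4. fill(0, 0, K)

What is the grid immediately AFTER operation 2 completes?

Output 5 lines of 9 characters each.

After op 1 paint(3,6,Y):
BBBBBBBBB
BBBBBBBBW
BBBBBBGBB
BBBBBBYBB
BBBBBBBBB
After op 2 fill(2,1,K) [42 cells changed]:
KKKKKKKKK
KKKKKKKKW
KKKKKKGKK
KKKKKKYKK
KKKKKKKKK

Answer: KKKKKKKKK
KKKKKKKKW
KKKKKKGKK
KKKKKKYKK
KKKKKKKKK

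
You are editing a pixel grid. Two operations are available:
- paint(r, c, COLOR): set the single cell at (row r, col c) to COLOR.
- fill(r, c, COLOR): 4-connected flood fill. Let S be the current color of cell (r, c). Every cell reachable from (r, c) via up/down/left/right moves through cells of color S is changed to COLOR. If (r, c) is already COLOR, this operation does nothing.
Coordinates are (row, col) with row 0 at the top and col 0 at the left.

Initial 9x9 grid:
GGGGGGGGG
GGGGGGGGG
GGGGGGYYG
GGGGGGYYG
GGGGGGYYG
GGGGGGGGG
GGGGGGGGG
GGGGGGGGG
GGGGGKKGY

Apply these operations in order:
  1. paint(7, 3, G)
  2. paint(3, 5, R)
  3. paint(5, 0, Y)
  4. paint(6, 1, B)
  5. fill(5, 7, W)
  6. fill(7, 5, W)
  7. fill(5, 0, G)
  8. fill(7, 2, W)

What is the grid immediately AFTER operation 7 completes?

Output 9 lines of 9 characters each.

Answer: WWWWWWWWW
WWWWWWWWW
WWWWWWYYW
WWWWWRYYW
WWWWWWYYW
GWWWWWWWW
WBWWWWWWW
WWWWWWWWW
WWWWWKKWY

Derivation:
After op 1 paint(7,3,G):
GGGGGGGGG
GGGGGGGGG
GGGGGGYYG
GGGGGGYYG
GGGGGGYYG
GGGGGGGGG
GGGGGGGGG
GGGGGGGGG
GGGGGKKGY
After op 2 paint(3,5,R):
GGGGGGGGG
GGGGGGGGG
GGGGGGYYG
GGGGGRYYG
GGGGGGYYG
GGGGGGGGG
GGGGGGGGG
GGGGGGGGG
GGGGGKKGY
After op 3 paint(5,0,Y):
GGGGGGGGG
GGGGGGGGG
GGGGGGYYG
GGGGGRYYG
GGGGGGYYG
YGGGGGGGG
GGGGGGGGG
GGGGGGGGG
GGGGGKKGY
After op 4 paint(6,1,B):
GGGGGGGGG
GGGGGGGGG
GGGGGGYYG
GGGGGRYYG
GGGGGGYYG
YGGGGGGGG
GBGGGGGGG
GGGGGGGGG
GGGGGKKGY
After op 5 fill(5,7,W) [69 cells changed]:
WWWWWWWWW
WWWWWWWWW
WWWWWWYYW
WWWWWRYYW
WWWWWWYYW
YWWWWWWWW
WBWWWWWWW
WWWWWWWWW
WWWWWKKWY
After op 6 fill(7,5,W) [0 cells changed]:
WWWWWWWWW
WWWWWWWWW
WWWWWWYYW
WWWWWRYYW
WWWWWWYYW
YWWWWWWWW
WBWWWWWWW
WWWWWWWWW
WWWWWKKWY
After op 7 fill(5,0,G) [1 cells changed]:
WWWWWWWWW
WWWWWWWWW
WWWWWWYYW
WWWWWRYYW
WWWWWWYYW
GWWWWWWWW
WBWWWWWWW
WWWWWWWWW
WWWWWKKWY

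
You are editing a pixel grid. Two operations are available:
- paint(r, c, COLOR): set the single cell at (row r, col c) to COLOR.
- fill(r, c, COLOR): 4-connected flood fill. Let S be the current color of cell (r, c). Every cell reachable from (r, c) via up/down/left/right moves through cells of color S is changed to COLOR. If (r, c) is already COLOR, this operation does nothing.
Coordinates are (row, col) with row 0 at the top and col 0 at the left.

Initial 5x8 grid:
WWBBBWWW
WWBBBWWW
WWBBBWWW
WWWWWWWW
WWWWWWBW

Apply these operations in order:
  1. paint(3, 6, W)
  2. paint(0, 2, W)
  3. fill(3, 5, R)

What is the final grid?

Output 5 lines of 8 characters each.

Answer: RRRBBRRR
RRBBBRRR
RRBBBRRR
RRRRRRRR
RRRRRRBR

Derivation:
After op 1 paint(3,6,W):
WWBBBWWW
WWBBBWWW
WWBBBWWW
WWWWWWWW
WWWWWWBW
After op 2 paint(0,2,W):
WWWBBWWW
WWBBBWWW
WWBBBWWW
WWWWWWWW
WWWWWWBW
After op 3 fill(3,5,R) [31 cells changed]:
RRRBBRRR
RRBBBRRR
RRBBBRRR
RRRRRRRR
RRRRRRBR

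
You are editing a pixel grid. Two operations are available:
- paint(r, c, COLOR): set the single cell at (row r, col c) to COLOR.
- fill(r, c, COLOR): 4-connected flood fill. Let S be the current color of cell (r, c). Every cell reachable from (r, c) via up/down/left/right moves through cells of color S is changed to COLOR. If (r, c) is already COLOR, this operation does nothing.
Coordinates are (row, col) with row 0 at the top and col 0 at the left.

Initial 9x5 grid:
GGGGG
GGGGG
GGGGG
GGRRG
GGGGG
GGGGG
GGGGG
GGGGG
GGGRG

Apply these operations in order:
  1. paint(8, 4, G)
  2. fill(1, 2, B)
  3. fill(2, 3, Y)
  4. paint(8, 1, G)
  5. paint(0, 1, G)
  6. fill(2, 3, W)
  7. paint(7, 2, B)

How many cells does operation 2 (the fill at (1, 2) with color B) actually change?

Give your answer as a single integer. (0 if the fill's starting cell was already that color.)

After op 1 paint(8,4,G):
GGGGG
GGGGG
GGGGG
GGRRG
GGGGG
GGGGG
GGGGG
GGGGG
GGGRG
After op 2 fill(1,2,B) [42 cells changed]:
BBBBB
BBBBB
BBBBB
BBRRB
BBBBB
BBBBB
BBBBB
BBBBB
BBBRB

Answer: 42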